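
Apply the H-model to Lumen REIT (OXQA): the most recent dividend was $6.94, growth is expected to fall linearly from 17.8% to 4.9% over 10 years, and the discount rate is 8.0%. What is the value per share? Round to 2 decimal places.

$379.24

H-model: P₀ = D₀[(1+g_L) + H(g_S−g_L)]/(r−g_L), with H = 10/2 = 5.
P₀ = 6.94 × [(1+0.049) + 5×(0.178−0.049)] / (0.08−0.049)
   = 6.94 × 1.6940 / 0.031 = 379.2374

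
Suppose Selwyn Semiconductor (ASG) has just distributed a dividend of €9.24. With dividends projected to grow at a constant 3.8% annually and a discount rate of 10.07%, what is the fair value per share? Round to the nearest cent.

Gordon growth model: P₀ = D₁/(r − g). D₁ = 9.24 × (1 + 0.038) = 9.5911.
P₀ = 9.5911 / (0.1007 − 0.038) = 9.5911 / 0.0627 = 152.9684

€152.97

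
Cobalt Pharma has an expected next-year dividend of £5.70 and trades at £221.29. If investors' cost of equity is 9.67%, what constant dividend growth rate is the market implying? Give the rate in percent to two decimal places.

7.09%

From P₀ = D₁/(r − g), the implied growth is g = r − D₁/P₀.
g = 0.0967 − 5.70/221.29 = 0.0967 − 0.02576 = 0.07094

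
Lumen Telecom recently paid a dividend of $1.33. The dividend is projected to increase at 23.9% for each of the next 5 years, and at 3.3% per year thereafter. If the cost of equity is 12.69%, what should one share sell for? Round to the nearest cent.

Two-stage DDM. Project D₁…D_5 at 0.239, terminal growth 0.033, discount at r = 0.1269.
D_1 = 1.6479
D_2 = 2.0417
D_3 = 2.5297
D_4 = 3.1343
D_5 = 3.8834
Terminal value at t=5: TV = D_6/(r−g) = 4.0115/(0.1269−0.033) = 42.7211
P₀ = 1.6479/(1+0.1269)^1 + 2.0417/(1+0.1269)^2 + 2.5297/(1+0.1269)^3 + 3.1343/(1+0.1269)^4 + 3.8834/(1+0.1269)^5 + 42.7211/(1+0.1269)^5 = 32.4262

$32.43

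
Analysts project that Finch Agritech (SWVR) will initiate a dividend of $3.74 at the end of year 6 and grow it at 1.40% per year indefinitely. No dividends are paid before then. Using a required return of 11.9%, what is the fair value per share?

Deferred-dividend DDM. At t=5 the remaining stream is a growing perpetuity with first payment D_6 = 3.74.
V_5 = D_6/(r−g) = 3.74/(0.119−0.014) = 35.6190
P₀ = V_5/(1+r)^5 = 35.6190/(1+0.119)^5 = 20.3017

$20.30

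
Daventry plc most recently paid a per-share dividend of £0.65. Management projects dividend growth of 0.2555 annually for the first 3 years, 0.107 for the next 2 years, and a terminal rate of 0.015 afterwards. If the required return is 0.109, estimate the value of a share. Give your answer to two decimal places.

Three-stage DDM. Project D₁…D_5; terminal Gordon value at t=5 with g = 0.015; discount at r = 0.109.
D_1 = 0.8161
D_2 = 1.0246
D_3 = 1.2864
D_4 = 1.4240
D_5 = 1.5764
TV_5 = 1.6000/(0.109−0.015) = 17.0215
P₀ = Σ Dₜ/(1+r)ᵗ + TV_5/(1+r)^5 = 14.5402

£14.54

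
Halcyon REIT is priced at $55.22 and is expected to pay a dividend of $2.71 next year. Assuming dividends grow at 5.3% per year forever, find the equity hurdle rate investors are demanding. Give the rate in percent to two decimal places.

Rearranging the constant-growth DDM: r = D₁/P₀ + g.
r = 2.7100 / 55.22 + 0.053 = 0.04908 + 0.053 = 0.10208

10.21%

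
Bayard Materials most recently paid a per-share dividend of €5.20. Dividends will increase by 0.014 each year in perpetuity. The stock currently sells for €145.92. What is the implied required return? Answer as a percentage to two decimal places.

5.01%

Rearranging the constant-growth DDM: r = D₁/P₀ + g.
D₁ = 5.20 × (1 + 0.014) = 5.2728.
r = 5.2728 / 145.92 + 0.014 = 0.03613 + 0.014 = 0.05013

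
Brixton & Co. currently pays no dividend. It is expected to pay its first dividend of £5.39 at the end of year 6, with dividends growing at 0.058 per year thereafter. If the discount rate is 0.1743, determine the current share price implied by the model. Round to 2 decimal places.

£20.75

Deferred-dividend DDM. At t=5 the remaining stream is a growing perpetuity with first payment D_6 = 5.39.
V_5 = D_6/(r−g) = 5.39/(0.1743−0.058) = 46.3457
P₀ = V_5/(1+r)^5 = 46.3457/(1+0.1743)^5 = 20.7546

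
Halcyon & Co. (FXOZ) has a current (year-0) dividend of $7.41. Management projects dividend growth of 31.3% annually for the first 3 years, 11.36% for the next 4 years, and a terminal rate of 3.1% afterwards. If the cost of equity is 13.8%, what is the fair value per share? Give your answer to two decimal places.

$173.49

Three-stage DDM. Project D₁…D_7; terminal Gordon value at t=7 with g = 0.031; discount at r = 0.138.
D_1 = 9.7293
D_2 = 12.7746
D_3 = 16.7731
D_4 = 18.6785
D_5 = 20.8004
D_6 = 23.1633
D_7 = 25.7946
TV_7 = 26.5943/(0.138−0.031) = 248.5445
P₀ = Σ Dₜ/(1+r)ᵗ + TV_7/(1+r)^7 = 173.4870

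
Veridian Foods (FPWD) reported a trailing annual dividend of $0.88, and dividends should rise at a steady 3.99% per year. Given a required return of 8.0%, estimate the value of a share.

$22.82

Gordon growth model: P₀ = D₁/(r − g). D₁ = 0.88 × (1 + 0.0399) = 0.9151.
P₀ = 0.9151 / (0.08 − 0.0399) = 0.9151 / 0.0401 = 22.8207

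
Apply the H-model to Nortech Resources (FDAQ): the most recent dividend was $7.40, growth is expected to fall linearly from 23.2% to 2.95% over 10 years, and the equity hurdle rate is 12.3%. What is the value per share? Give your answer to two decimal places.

H-model: P₀ = D₀[(1+g_L) + H(g_S−g_L)]/(r−g_L), with H = 10/2 = 5.
P₀ = 7.40 × [(1+0.0295) + 5×(0.232−0.0295)] / (0.123−0.0295)
   = 7.40 × 2.0420 / 0.0935 = 161.6128

$161.61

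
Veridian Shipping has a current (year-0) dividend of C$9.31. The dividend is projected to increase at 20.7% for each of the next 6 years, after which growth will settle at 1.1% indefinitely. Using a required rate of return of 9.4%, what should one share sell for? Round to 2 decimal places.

C$284.45

Two-stage DDM. Project D₁…D_6 at 0.207, terminal growth 0.011, discount at r = 0.094.
D_1 = 11.2372
D_2 = 13.5633
D_3 = 16.3709
D_4 = 19.7596
D_5 = 23.8499
D_6 = 28.7868
Terminal value at t=6: TV = D_7/(r−g) = 29.1034/(0.094−0.011) = 350.6440
P₀ = 11.2372/(1+0.094)^1 + 13.5633/(1+0.094)^2 + 16.3709/(1+0.094)^3 + 19.7596/(1+0.094)^4 + 23.8499/(1+0.094)^5 + 28.7868/(1+0.094)^6 + 350.6440/(1+0.094)^6 = 284.4455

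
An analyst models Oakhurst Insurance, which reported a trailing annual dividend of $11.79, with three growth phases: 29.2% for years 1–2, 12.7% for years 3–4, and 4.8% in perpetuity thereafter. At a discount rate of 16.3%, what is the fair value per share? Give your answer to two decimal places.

$179.93

Three-stage DDM. Project D₁…D_4; terminal Gordon value at t=4 with g = 0.048; discount at r = 0.163.
D_1 = 15.2327
D_2 = 19.6806
D_3 = 22.1801
D_4 = 24.9969
TV_4 = 26.1968/(0.163−0.048) = 227.7981
P₀ = Σ Dₜ/(1+r)ᵗ + TV_4/(1+r)^4 = 179.9299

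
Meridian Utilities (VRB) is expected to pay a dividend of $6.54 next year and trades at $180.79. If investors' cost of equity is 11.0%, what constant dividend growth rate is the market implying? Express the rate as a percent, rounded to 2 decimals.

From P₀ = D₁/(r − g), the implied growth is g = r − D₁/P₀.
g = 0.11 − 6.54/180.79 = 0.11 − 0.03617 = 0.07383

7.38%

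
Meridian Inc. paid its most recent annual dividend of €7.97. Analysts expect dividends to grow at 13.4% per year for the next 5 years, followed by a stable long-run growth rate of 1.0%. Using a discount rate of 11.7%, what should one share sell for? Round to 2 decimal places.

€122.84

Two-stage DDM. Project D₁…D_5 at 0.134, terminal growth 0.01, discount at r = 0.117.
D_1 = 9.0380
D_2 = 10.2491
D_3 = 11.6224
D_4 = 13.1799
D_5 = 14.9460
Terminal value at t=5: TV = D_6/(r−g) = 15.0954/(0.117−0.01) = 141.0786
P₀ = 9.0380/(1+0.117)^1 + 10.2491/(1+0.117)^2 + 11.6224/(1+0.117)^3 + 13.1799/(1+0.117)^4 + 14.9460/(1+0.117)^5 + 141.0786/(1+0.117)^5 = 122.8394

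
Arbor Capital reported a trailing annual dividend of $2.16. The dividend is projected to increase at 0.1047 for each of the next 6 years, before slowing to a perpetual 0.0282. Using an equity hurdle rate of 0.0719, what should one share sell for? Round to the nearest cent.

Two-stage DDM. Project D₁…D_6 at 0.1047, terminal growth 0.0282, discount at r = 0.0719.
D_1 = 2.3862
D_2 = 2.6360
D_3 = 2.9120
D_4 = 3.2169
D_5 = 3.5537
D_6 = 3.9257
Terminal value at t=6: TV = D_7/(r−g) = 4.0364/(0.0719−0.0282) = 92.3668
P₀ = 2.3862/(1+0.0719)^1 + 2.6360/(1+0.0719)^2 + 2.9120/(1+0.0719)^3 + 3.2169/(1+0.0719)^4 + 3.5537/(1+0.0719)^5 + 3.9257/(1+0.0719)^6 + 92.3668/(1+0.0719)^6 = 75.3172

$75.32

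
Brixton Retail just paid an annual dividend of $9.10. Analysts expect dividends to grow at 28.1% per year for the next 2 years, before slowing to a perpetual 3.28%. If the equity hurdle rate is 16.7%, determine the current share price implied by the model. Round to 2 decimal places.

Two-stage DDM. Project D₁…D_2 at 0.281, terminal growth 0.0328, discount at r = 0.167.
D_1 = 11.6571
D_2 = 14.9327
Terminal value at t=2: TV = D_3/(r−g) = 15.4225/(0.167−0.0328) = 114.9221
P₀ = 11.6571/(1+0.167)^1 + 14.9327/(1+0.167)^2 + 114.9221/(1+0.167)^2 = 105.3380

$105.34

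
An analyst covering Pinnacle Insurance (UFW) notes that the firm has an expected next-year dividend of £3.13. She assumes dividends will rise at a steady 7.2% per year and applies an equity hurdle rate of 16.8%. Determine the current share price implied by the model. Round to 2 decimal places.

Gordon growth model: P₀ = D₁/(r − g), with D₁ = 3.13 given directly.
P₀ = 3.1300 / (0.168 − 0.072) = 3.1300 / 0.096 = 32.6042

£32.60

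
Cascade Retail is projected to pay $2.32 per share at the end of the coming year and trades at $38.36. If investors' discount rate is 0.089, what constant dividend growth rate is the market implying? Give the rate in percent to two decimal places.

2.85%

From P₀ = D₁/(r − g), the implied growth is g = r − D₁/P₀.
g = 0.089 − 2.32/38.36 = 0.089 − 0.06048 = 0.02852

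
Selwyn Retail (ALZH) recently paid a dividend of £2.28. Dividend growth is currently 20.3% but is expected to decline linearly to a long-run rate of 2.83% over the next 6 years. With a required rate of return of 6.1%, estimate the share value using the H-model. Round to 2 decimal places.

H-model: P₀ = D₀[(1+g_L) + H(g_S−g_L)]/(r−g_L), with H = 6/2 = 3.
P₀ = 2.28 × [(1+0.0283) + 3×(0.203−0.0283)] / (0.061−0.0283)
   = 2.28 × 1.5524 / 0.0327 = 108.2407

£108.24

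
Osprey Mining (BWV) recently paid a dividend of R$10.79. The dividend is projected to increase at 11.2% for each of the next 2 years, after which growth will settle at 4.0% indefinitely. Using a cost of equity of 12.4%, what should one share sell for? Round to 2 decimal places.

Two-stage DDM. Project D₁…D_2 at 0.112, terminal growth 0.04, discount at r = 0.124.
D_1 = 11.9985
D_2 = 13.3423
Terminal value at t=2: TV = D_3/(r−g) = 13.8760/(0.124−0.04) = 165.1905
P₀ = 11.9985/(1+0.124)^1 + 13.3423/(1+0.124)^2 + 165.1905/(1+0.124)^2 = 151.9889

R$151.99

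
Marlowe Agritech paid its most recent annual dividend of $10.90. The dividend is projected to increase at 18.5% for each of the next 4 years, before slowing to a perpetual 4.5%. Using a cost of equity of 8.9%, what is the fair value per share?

Two-stage DDM. Project D₁…D_4 at 0.185, terminal growth 0.045, discount at r = 0.089.
D_1 = 12.9165
D_2 = 15.3061
D_3 = 18.1377
D_4 = 21.4931
Terminal value at t=4: TV = D_5/(r−g) = 22.4603/(0.089−0.045) = 510.4621
P₀ = 12.9165/(1+0.089)^1 + 15.3061/(1+0.089)^2 + 18.1377/(1+0.089)^3 + 21.4931/(1+0.089)^4 + 510.4621/(1+0.089)^4 = 417.0482

$417.05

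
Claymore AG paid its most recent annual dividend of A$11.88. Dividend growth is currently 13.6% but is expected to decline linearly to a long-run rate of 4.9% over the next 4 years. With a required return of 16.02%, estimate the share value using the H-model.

H-model: P₀ = D₀[(1+g_L) + H(g_S−g_L)]/(r−g_L), with H = 4/2 = 2.
P₀ = 11.88 × [(1+0.049) + 2×(0.136−0.049)] / (0.1602−0.049)
   = 11.88 × 1.2230 / 0.1112 = 130.6586

A$130.66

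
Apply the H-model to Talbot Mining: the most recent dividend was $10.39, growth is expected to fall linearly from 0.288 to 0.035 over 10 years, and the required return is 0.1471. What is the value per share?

H-model: P₀ = D₀[(1+g_L) + H(g_S−g_L)]/(r−g_L), with H = 10/2 = 5.
P₀ = 10.39 × [(1+0.035) + 5×(0.288−0.035)] / (0.1471−0.035)
   = 10.39 × 2.3000 / 0.1121 = 213.1757

$213.18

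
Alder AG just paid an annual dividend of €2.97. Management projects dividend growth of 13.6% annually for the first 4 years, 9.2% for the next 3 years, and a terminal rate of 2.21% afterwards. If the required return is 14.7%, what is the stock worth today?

€39.55

Three-stage DDM. Project D₁…D_7; terminal Gordon value at t=7 with g = 0.0221; discount at r = 0.147.
D_1 = 3.3739
D_2 = 3.8328
D_3 = 4.3540
D_4 = 4.9462
D_5 = 5.4012
D_6 = 5.8981
D_7 = 6.4408
TV_7 = 6.5831/(0.147−0.0221) = 52.7070
P₀ = Σ Dₜ/(1+r)ᵗ + TV_7/(1+r)^7 = 39.5549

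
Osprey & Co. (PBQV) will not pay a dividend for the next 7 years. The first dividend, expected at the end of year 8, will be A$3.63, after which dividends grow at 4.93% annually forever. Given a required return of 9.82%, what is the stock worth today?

Deferred-dividend DDM. At t=7 the remaining stream is a growing perpetuity with first payment D_8 = 3.63.
V_7 = D_8/(r−g) = 3.63/(0.0982−0.0493) = 74.2331
P₀ = V_7/(1+r)^7 = 74.2331/(1+0.0982)^7 = 38.5325

A$38.53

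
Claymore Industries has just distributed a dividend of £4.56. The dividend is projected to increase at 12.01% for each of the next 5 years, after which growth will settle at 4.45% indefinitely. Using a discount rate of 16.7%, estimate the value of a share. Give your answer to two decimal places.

Two-stage DDM. Project D₁…D_5 at 0.1201, terminal growth 0.0445, discount at r = 0.167.
D_1 = 5.1077
D_2 = 5.7211
D_3 = 6.4082
D_4 = 7.1778
D_5 = 8.0399
Terminal value at t=5: TV = D_6/(r−g) = 8.3976/(0.167−0.0445) = 68.5522
P₀ = 5.1077/(1+0.167)^1 + 5.7211/(1+0.167)^2 + 6.4082/(1+0.167)^3 + 7.1778/(1+0.167)^4 + 8.0399/(1+0.167)^5 + 68.5522/(1+0.167)^5 = 51.8654

£51.87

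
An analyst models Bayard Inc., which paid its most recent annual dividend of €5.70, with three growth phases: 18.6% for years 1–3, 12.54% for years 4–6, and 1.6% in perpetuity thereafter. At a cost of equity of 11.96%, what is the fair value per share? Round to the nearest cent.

€107.23

Three-stage DDM. Project D₁…D_6; terminal Gordon value at t=6 with g = 0.016; discount at r = 0.1196.
D_1 = 6.7602
D_2 = 8.0176
D_3 = 9.5089
D_4 = 10.7013
D_5 = 12.0432
D_6 = 13.5534
TV_6 = 13.7703/(0.1196−0.016) = 132.9179
P₀ = Σ Dₜ/(1+r)ᵗ + TV_6/(1+r)^6 = 107.2323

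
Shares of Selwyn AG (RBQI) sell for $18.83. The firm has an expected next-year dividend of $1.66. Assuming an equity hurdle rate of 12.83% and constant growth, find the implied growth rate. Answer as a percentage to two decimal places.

From P₀ = D₁/(r − g), the implied growth is g = r − D₁/P₀.
g = 0.1283 − 1.66/18.83 = 0.1283 − 0.08816 = 0.04014

4.01%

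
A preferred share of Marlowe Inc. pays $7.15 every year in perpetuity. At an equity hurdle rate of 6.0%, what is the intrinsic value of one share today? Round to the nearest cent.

Zero-growth DDM (perpetuity): P₀ = D/r = 7.15 / 0.06 = 119.1667

$119.17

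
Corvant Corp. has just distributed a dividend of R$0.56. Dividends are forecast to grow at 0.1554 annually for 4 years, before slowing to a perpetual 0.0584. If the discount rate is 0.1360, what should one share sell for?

R$10.51

Two-stage DDM. Project D₁…D_4 at 0.1554, terminal growth 0.0584, discount at r = 0.136.
D_1 = 0.6470
D_2 = 0.7476
D_3 = 0.8637
D_4 = 0.9980
Terminal value at t=4: TV = D_5/(r−g) = 1.0563/(0.136−0.0584) = 13.6115
P₀ = 0.6470/(1+0.136)^1 + 0.7476/(1+0.136)^2 + 0.8637/(1+0.136)^3 + 0.9980/(1+0.136)^4 + 13.6115/(1+0.136)^4 = 10.5105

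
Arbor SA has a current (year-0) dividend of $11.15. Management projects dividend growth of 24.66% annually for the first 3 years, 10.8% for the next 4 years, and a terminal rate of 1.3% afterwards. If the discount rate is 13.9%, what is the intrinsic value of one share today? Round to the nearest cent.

Three-stage DDM. Project D₁…D_7; terminal Gordon value at t=7 with g = 0.013; discount at r = 0.139.
D_1 = 13.8996
D_2 = 17.3272
D_3 = 21.6001
D_4 = 23.9329
D_5 = 26.5177
D_6 = 29.3816
D_7 = 32.5548
TV_7 = 32.9780/(0.139−0.013) = 261.7304
P₀ = Σ Dₜ/(1+r)ᵗ + TV_7/(1+r)^7 = 200.0190

$200.02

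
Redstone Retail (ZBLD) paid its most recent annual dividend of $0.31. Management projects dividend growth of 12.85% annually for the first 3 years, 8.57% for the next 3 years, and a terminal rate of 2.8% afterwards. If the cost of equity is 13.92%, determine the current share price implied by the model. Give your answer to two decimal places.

$4.15

Three-stage DDM. Project D₁…D_6; terminal Gordon value at t=6 with g = 0.028; discount at r = 0.1392.
D_1 = 0.3498
D_2 = 0.3948
D_3 = 0.4455
D_4 = 0.4837
D_5 = 0.5252
D_6 = 0.5702
TV_6 = 0.5861/(0.1392−0.028) = 5.2709
P₀ = Σ Dₜ/(1+r)ᵗ + TV_6/(1+r)^6 = 4.1459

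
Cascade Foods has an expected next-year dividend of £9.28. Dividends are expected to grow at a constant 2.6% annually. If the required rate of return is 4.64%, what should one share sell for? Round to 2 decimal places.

Gordon growth model: P₀ = D₁/(r − g), with D₁ = 9.28 given directly.
P₀ = 9.2800 / (0.0464 − 0.026) = 9.2800 / 0.0204 = 454.9020

£454.90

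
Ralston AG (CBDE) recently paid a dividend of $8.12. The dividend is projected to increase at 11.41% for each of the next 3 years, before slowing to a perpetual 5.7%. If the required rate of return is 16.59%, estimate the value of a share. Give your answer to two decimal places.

$91.03

Two-stage DDM. Project D₁…D_3 at 0.1141, terminal growth 0.057, discount at r = 0.1659.
D_1 = 9.0465
D_2 = 10.0787
D_3 = 11.2287
Terminal value at t=3: TV = D_4/(r−g) = 11.8687/(0.1659−0.057) = 108.9872
P₀ = 9.0465/(1+0.1659)^1 + 10.0787/(1+0.1659)^2 + 11.2287/(1+0.1659)^3 + 108.9872/(1+0.1659)^3 = 91.0277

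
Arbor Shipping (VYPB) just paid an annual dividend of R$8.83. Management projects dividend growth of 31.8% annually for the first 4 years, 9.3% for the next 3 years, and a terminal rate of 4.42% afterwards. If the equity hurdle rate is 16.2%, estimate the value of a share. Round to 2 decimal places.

Three-stage DDM. Project D₁…D_7; terminal Gordon value at t=7 with g = 0.0442; discount at r = 0.162.
D_1 = 11.6379
D_2 = 15.3388
D_3 = 20.2165
D_4 = 26.6454
D_5 = 29.1234
D_6 = 31.8319
D_7 = 34.7923
TV_7 = 36.3301/(0.162−0.0442) = 308.4049
P₀ = Σ Dₜ/(1+r)ᵗ + TV_7/(1+r)^7 = 195.5313

R$195.53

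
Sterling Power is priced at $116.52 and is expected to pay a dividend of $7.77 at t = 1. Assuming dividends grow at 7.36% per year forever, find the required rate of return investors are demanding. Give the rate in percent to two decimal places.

Rearranging the constant-growth DDM: r = D₁/P₀ + g.
r = 7.7700 / 116.52 + 0.0736 = 0.06668 + 0.0736 = 0.14028

14.03%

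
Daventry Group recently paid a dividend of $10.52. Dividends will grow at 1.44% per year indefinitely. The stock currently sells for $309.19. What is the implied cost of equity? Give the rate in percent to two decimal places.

Rearranging the constant-growth DDM: r = D₁/P₀ + g.
D₁ = 10.52 × (1 + 0.0144) = 10.6715.
r = 10.6715 / 309.19 + 0.0144 = 0.03451 + 0.0144 = 0.04891

4.89%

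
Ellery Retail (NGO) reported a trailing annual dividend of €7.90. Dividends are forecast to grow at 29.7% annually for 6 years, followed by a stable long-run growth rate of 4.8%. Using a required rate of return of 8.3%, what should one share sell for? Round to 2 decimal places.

€791.28

Two-stage DDM. Project D₁…D_6 at 0.297, terminal growth 0.048, discount at r = 0.083.
D_1 = 10.2463
D_2 = 13.2895
D_3 = 17.2364
D_4 = 22.3556
D_5 = 28.9953
D_6 = 37.6068
Terminal value at t=6: TV = D_7/(r−g) = 39.4120/(0.083−0.048) = 1126.0565
P₀ = 10.2463/(1+0.083)^1 + 13.2895/(1+0.083)^2 + 17.2364/(1+0.083)^3 + 22.3556/(1+0.083)^4 + 28.9953/(1+0.083)^5 + 37.6068/(1+0.083)^6 + 1126.0565/(1+0.083)^6 = 791.2751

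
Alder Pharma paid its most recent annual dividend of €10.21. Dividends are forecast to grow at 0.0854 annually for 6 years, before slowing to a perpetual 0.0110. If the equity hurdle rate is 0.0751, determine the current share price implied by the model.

€233.86

Two-stage DDM. Project D₁…D_6 at 0.0854, terminal growth 0.011, discount at r = 0.0751.
D_1 = 11.0819
D_2 = 12.0283
D_3 = 13.0556
D_4 = 14.1705
D_5 = 15.3807
D_6 = 16.6942
Terminal value at t=6: TV = D_7/(r−g) = 16.8778/(0.0751−0.011) = 263.3042
P₀ = 11.0819/(1+0.0751)^1 + 12.0283/(1+0.0751)^2 + 13.0556/(1+0.0751)^3 + 14.1705/(1+0.0751)^4 + 15.3807/(1+0.0751)^5 + 16.6942/(1+0.0751)^6 + 263.3042/(1+0.0751)^6 = 233.8631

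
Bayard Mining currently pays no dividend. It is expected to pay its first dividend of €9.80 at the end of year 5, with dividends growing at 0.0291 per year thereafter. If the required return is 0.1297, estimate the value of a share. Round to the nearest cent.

€59.81

Deferred-dividend DDM. At t=4 the remaining stream is a growing perpetuity with first payment D_5 = 9.80.
V_4 = D_5/(r−g) = 9.80/(0.1297−0.0291) = 97.4155
P₀ = V_4/(1+r)^4 = 97.4155/(1+0.1297)^4 = 59.8102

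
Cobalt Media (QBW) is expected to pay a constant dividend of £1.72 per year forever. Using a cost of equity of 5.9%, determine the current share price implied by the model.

£29.15

Zero-growth DDM (perpetuity): P₀ = D/r = 1.72 / 0.059 = 29.1525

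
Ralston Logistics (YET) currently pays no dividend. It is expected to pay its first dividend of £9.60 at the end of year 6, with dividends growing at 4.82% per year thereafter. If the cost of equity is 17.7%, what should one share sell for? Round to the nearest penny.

£33.00

Deferred-dividend DDM. At t=5 the remaining stream is a growing perpetuity with first payment D_6 = 9.60.
V_5 = D_6/(r−g) = 9.60/(0.177−0.0482) = 74.5342
P₀ = V_5/(1+r)^5 = 74.5342/(1+0.177)^5 = 32.9969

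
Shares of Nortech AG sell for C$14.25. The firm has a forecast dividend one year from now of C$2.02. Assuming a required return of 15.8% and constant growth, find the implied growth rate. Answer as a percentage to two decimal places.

From P₀ = D₁/(r − g), the implied growth is g = r − D₁/P₀.
g = 0.158 − 2.02/14.25 = 0.158 − 0.14175 = 0.01625

1.62%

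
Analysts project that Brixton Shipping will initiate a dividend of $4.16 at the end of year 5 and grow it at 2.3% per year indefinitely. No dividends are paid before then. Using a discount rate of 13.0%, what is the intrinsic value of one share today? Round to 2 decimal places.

$23.84

Deferred-dividend DDM. At t=4 the remaining stream is a growing perpetuity with first payment D_5 = 4.16.
V_4 = D_5/(r−g) = 4.16/(0.13−0.023) = 38.8785
P₀ = V_4/(1+r)^4 = 38.8785/(1+0.13)^4 = 23.8449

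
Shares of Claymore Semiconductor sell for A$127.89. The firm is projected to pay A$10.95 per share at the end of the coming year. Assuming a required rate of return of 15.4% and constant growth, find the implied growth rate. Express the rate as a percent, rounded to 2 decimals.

6.84%

From P₀ = D₁/(r − g), the implied growth is g = r − D₁/P₀.
g = 0.154 − 10.95/127.89 = 0.154 − 0.08562 = 0.06838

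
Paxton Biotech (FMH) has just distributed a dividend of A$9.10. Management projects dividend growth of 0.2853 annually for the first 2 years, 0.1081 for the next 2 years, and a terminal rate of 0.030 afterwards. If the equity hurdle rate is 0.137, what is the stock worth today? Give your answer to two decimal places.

A$150.61

Three-stage DDM. Project D₁…D_4; terminal Gordon value at t=4 with g = 0.03; discount at r = 0.137.
D_1 = 11.6962
D_2 = 15.0332
D_3 = 16.6582
D_4 = 18.4590
TV_4 = 19.0128/(0.137−0.03) = 177.6895
P₀ = Σ Dₜ/(1+r)ᵗ + TV_4/(1+r)^4 = 150.6149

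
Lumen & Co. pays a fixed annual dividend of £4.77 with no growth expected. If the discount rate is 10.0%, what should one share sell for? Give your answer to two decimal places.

Zero-growth DDM (perpetuity): P₀ = D/r = 4.77 / 0.1 = 47.7000

£47.70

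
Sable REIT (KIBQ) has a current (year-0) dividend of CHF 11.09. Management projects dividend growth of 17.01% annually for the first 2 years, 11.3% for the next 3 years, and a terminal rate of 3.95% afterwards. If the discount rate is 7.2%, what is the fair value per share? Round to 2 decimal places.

CHF 541.03

Three-stage DDM. Project D₁…D_5; terminal Gordon value at t=5 with g = 0.0395; discount at r = 0.072.
D_1 = 12.9764
D_2 = 15.1837
D_3 = 16.8995
D_4 = 18.8091
D_5 = 20.9345
TV_5 = 21.7614/(0.072−0.0395) = 669.5826
P₀ = Σ Dₜ/(1+r)ᵗ + TV_5/(1+r)^5 = 541.0316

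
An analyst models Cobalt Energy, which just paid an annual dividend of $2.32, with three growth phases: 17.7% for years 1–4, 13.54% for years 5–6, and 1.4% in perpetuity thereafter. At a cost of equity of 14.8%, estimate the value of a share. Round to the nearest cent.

Three-stage DDM. Project D₁…D_6; terminal Gordon value at t=6 with g = 0.014; discount at r = 0.148.
D_1 = 2.7306
D_2 = 3.2140
D_3 = 3.7828
D_4 = 4.4524
D_5 = 5.0553
D_6 = 5.7397
TV_6 = 5.8201/(0.148−0.014) = 43.4335
P₀ = Σ Dₜ/(1+r)ᵗ + TV_6/(1+r)^6 = 33.8985

$33.90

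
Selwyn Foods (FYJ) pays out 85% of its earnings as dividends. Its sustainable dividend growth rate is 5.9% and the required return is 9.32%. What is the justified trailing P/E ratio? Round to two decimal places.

26.32

Justified trailing P/E = b(1+g)/(r−g) = 0.85×(1+0.059)/(0.0932−0.059) = 26.3202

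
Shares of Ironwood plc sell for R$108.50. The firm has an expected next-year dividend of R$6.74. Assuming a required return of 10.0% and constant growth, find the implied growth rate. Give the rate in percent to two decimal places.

From P₀ = D₁/(r − g), the implied growth is g = r − D₁/P₀.
g = 0.1 − 6.74/108.50 = 0.1 − 0.06212 = 0.03788

3.79%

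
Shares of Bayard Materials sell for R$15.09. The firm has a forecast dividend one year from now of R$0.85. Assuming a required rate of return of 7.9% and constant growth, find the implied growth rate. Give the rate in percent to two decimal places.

2.27%

From P₀ = D₁/(r − g), the implied growth is g = r − D₁/P₀.
g = 0.079 − 0.85/15.09 = 0.079 − 0.05633 = 0.02267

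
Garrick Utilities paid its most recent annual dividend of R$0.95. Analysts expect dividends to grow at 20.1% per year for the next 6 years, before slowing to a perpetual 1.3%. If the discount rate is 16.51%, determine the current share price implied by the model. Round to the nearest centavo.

R$13.94

Two-stage DDM. Project D₁…D_6 at 0.201, terminal growth 0.013, discount at r = 0.1651.
D_1 = 1.1409
D_2 = 1.3703
D_3 = 1.6457
D_4 = 1.9765
D_5 = 2.3738
D_6 = 2.8509
Terminal value at t=6: TV = D_7/(r−g) = 2.8880/(0.1651−0.013) = 18.9872
P₀ = 1.1409/(1+0.1651)^1 + 1.3703/(1+0.1651)^2 + 1.6457/(1+0.1651)^3 + 1.9765/(1+0.1651)^4 + 2.3738/(1+0.1651)^5 + 2.8509/(1+0.1651)^6 + 18.9872/(1+0.1651)^6 = 13.9380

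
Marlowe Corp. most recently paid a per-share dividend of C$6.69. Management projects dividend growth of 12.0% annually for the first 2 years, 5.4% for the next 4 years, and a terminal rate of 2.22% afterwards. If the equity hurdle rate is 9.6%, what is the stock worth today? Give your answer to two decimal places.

Three-stage DDM. Project D₁…D_6; terminal Gordon value at t=6 with g = 0.0222; discount at r = 0.096.
D_1 = 7.4928
D_2 = 8.3919
D_3 = 8.8451
D_4 = 9.3227
D_5 = 9.8262
D_6 = 10.3568
TV_6 = 10.5867/(0.096−0.0222) = 143.4512
P₀ = Σ Dₜ/(1+r)ᵗ + TV_6/(1+r)^6 = 121.9548

C$121.95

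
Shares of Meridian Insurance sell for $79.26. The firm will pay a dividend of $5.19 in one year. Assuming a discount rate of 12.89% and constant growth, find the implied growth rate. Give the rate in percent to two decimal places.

From P₀ = D₁/(r − g), the implied growth is g = r − D₁/P₀.
g = 0.1289 − 5.19/79.26 = 0.1289 − 0.06548 = 0.06342

6.34%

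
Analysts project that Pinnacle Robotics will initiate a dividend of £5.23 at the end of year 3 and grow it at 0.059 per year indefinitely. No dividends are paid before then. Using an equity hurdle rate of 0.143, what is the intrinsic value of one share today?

£47.66

Deferred-dividend DDM. At t=2 the remaining stream is a growing perpetuity with first payment D_3 = 5.23.
V_2 = D_3/(r−g) = 5.23/(0.143−0.059) = 62.2619
P₀ = V_2/(1+r)^2 = 62.2619/(1+0.143)^2 = 47.6574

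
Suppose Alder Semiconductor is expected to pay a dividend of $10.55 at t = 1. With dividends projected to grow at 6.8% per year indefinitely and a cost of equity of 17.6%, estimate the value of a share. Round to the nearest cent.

$97.69

Gordon growth model: P₀ = D₁/(r − g), with D₁ = 10.55 given directly.
P₀ = 10.5500 / (0.176 − 0.068) = 10.5500 / 0.108 = 97.6852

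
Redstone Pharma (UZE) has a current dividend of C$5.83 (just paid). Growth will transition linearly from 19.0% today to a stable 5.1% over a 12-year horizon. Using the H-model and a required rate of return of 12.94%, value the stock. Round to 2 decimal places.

H-model: P₀ = D₀[(1+g_L) + H(g_S−g_L)]/(r−g_L), with H = 12/2 = 6.
P₀ = 5.83 × [(1+0.051) + 6×(0.19−0.051)] / (0.1294−0.051)
   = 5.83 × 1.8850 / 0.0784 = 140.1728

C$140.17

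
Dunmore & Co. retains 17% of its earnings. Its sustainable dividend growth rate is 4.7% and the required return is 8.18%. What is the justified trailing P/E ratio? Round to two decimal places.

24.97

Payout ratio b = 1 − 0.17 = 0.83.
Justified trailing P/E = b(1+g)/(r−g) = 0.83×(1+0.047)/(0.0818−0.047) = 24.9716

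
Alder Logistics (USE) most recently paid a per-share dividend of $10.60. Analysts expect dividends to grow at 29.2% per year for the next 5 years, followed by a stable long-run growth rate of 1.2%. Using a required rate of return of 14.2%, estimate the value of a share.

$230.86

Two-stage DDM. Project D₁…D_5 at 0.292, terminal growth 0.012, discount at r = 0.142.
D_1 = 13.6952
D_2 = 17.6942
D_3 = 22.8609
D_4 = 29.5363
D_5 = 38.1609
Terminal value at t=5: TV = D_6/(r−g) = 38.6188/(0.142−0.012) = 297.0678
P₀ = 13.6952/(1+0.142)^1 + 17.6942/(1+0.142)^2 + 22.8609/(1+0.142)^3 + 29.5363/(1+0.142)^4 + 38.1609/(1+0.142)^5 + 297.0678/(1+0.142)^5 = 230.8630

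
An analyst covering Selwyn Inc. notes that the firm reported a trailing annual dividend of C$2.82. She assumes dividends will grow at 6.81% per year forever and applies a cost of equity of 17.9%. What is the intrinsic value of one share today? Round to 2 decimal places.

Gordon growth model: P₀ = D₁/(r − g). D₁ = 2.82 × (1 + 0.0681) = 3.0120.
P₀ = 3.0120 / (0.179 − 0.0681) = 3.0120 / 0.1109 = 27.1600

C$27.16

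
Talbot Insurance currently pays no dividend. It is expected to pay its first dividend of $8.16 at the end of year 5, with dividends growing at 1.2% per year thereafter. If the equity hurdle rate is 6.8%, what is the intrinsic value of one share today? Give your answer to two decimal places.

$112.00

Deferred-dividend DDM. At t=4 the remaining stream is a growing perpetuity with first payment D_5 = 8.16.
V_4 = D_5/(r−g) = 8.16/(0.068−0.012) = 145.7143
P₀ = V_4/(1+r)^4 = 145.7143/(1+0.068)^4 = 111.9998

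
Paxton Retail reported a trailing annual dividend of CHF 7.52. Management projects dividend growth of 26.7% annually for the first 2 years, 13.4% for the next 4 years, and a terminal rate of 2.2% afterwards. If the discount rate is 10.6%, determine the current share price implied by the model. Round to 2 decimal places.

CHF 193.22

Three-stage DDM. Project D₁…D_6; terminal Gordon value at t=6 with g = 0.022; discount at r = 0.106.
D_1 = 9.5278
D_2 = 12.0718
D_3 = 13.6894
D_4 = 15.5238
D_5 = 17.6040
D_6 = 19.9629
TV_6 = 20.4021/(0.106−0.022) = 242.8818
P₀ = Σ Dₜ/(1+r)ᵗ + TV_6/(1+r)^6 = 193.2187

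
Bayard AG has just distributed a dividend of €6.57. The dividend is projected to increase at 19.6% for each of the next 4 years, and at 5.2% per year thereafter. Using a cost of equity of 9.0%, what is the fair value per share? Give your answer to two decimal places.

€296.96

Two-stage DDM. Project D₁…D_4 at 0.196, terminal growth 0.052, discount at r = 0.09.
D_1 = 7.8577
D_2 = 9.3978
D_3 = 11.2398
D_4 = 13.4428
Terminal value at t=4: TV = D_5/(r−g) = 14.1418/(0.09−0.052) = 372.1536
P₀ = 7.8577/(1+0.09)^1 + 9.3978/(1+0.09)^2 + 11.2398/(1+0.09)^3 + 13.4428/(1+0.09)^4 + 372.1536/(1+0.09)^4 = 296.9643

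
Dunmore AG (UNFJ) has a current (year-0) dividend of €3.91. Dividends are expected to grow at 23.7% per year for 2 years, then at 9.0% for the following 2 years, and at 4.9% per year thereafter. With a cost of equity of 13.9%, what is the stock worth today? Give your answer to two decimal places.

€66.72

Three-stage DDM. Project D₁…D_4; terminal Gordon value at t=4 with g = 0.049; discount at r = 0.139.
D_1 = 4.8367
D_2 = 5.9830
D_3 = 6.5214
D_4 = 7.1084
TV_4 = 7.4567/(0.139−0.049) = 82.8518
P₀ = Σ Dₜ/(1+r)ᵗ + TV_4/(1+r)^4 = 66.7225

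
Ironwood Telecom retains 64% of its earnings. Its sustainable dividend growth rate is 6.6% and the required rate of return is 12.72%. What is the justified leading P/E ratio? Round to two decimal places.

Payout ratio b = 1 − 0.64 = 0.36.
Justified leading P/E = b/(r−g) = 0.36/(0.1272−0.066) = 5.8824

5.88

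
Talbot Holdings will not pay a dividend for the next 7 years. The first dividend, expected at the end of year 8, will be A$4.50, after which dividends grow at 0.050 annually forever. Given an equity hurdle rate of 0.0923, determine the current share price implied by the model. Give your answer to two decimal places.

Deferred-dividend DDM. At t=7 the remaining stream is a growing perpetuity with first payment D_8 = 4.50.
V_7 = D_8/(r−g) = 4.50/(0.0923−0.05) = 106.3830
P₀ = V_7/(1+r)^7 = 106.3830/(1+0.0923)^7 = 57.3428

A$57.34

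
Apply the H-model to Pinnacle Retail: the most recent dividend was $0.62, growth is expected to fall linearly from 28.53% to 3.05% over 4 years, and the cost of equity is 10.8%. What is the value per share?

$12.32

H-model: P₀ = D₀[(1+g_L) + H(g_S−g_L)]/(r−g_L), with H = 4/2 = 2.
P₀ = 0.62 × [(1+0.0305) + 2×(0.2853−0.0305)] / (0.108−0.0305)
   = 0.62 × 1.5401 / 0.0775 = 12.3208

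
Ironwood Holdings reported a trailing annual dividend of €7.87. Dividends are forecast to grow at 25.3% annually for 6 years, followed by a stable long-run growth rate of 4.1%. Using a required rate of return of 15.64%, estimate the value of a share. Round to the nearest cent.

€178.01

Two-stage DDM. Project D₁…D_6 at 0.253, terminal growth 0.041, discount at r = 0.1564.
D_1 = 9.8611
D_2 = 12.3560
D_3 = 15.4820
D_4 = 19.3990
D_5 = 24.3069
D_6 = 30.4566
Terminal value at t=6: TV = D_7/(r−g) = 31.7053/(0.1564−0.041) = 274.7426
P₀ = 9.8611/(1+0.1564)^1 + 12.3560/(1+0.1564)^2 + 15.4820/(1+0.1564)^3 + 19.3990/(1+0.1564)^4 + 24.3069/(1+0.1564)^5 + 30.4566/(1+0.1564)^6 + 274.7426/(1+0.1564)^6 = 178.0056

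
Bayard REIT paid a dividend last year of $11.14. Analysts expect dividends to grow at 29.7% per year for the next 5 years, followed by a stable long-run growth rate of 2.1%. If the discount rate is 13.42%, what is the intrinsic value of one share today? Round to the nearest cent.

Two-stage DDM. Project D₁…D_5 at 0.297, terminal growth 0.021, discount at r = 0.1342.
D_1 = 14.4486
D_2 = 18.7398
D_3 = 24.3055
D_4 = 31.5243
D_5 = 40.8870
Terminal value at t=5: TV = D_6/(r−g) = 41.7456/(0.1342−0.021) = 368.7775
P₀ = 14.4486/(1+0.1342)^1 + 18.7398/(1+0.1342)^2 + 24.3055/(1+0.1342)^3 + 31.5243/(1+0.1342)^4 + 40.8870/(1+0.1342)^5 + 368.7775/(1+0.1342)^5 = 281.2776

$281.28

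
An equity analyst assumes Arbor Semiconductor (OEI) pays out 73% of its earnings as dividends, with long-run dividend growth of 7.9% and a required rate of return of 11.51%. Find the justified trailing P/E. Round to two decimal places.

Justified trailing P/E = b(1+g)/(r−g) = 0.73×(1+0.079)/(0.1151−0.079) = 21.8191

21.82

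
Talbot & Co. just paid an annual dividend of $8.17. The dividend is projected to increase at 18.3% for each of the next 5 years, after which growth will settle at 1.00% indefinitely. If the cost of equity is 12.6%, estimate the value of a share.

$138.55

Two-stage DDM. Project D₁…D_5 at 0.183, terminal growth 0.01, discount at r = 0.126.
D_1 = 9.6651
D_2 = 11.4338
D_3 = 13.5262
D_4 = 16.0015
D_5 = 18.9298
Terminal value at t=5: TV = D_6/(r−g) = 19.1191/(0.126−0.01) = 164.8197
P₀ = 9.6651/(1+0.126)^1 + 11.4338/(1+0.126)^2 + 13.5262/(1+0.126)^3 + 16.0015/(1+0.126)^4 + 18.9298/(1+0.126)^5 + 164.8197/(1+0.126)^5 = 138.5464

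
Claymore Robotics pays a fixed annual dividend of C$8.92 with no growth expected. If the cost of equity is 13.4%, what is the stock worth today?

C$66.57

Zero-growth DDM (perpetuity): P₀ = D/r = 8.92 / 0.134 = 66.5672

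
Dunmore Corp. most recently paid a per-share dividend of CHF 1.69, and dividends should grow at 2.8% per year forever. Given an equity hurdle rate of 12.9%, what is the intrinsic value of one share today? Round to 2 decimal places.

CHF 17.20

Gordon growth model: P₀ = D₁/(r − g). D₁ = 1.69 × (1 + 0.028) = 1.7373.
P₀ = 1.7373 / (0.129 − 0.028) = 1.7373 / 0.101 = 17.2012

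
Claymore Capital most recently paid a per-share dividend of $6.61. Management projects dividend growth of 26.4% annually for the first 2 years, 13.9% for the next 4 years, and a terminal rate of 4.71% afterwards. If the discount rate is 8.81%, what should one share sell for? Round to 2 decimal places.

$330.17

Three-stage DDM. Project D₁…D_6; terminal Gordon value at t=6 with g = 0.0471; discount at r = 0.0881.
D_1 = 8.3550
D_2 = 10.5608
D_3 = 12.0287
D_4 = 13.7007
D_5 = 15.6051
D_6 = 17.7742
TV_6 = 18.6114/(0.0881−0.0471) = 453.9362
P₀ = Σ Dₜ/(1+r)ᵗ + TV_6/(1+r)^6 = 330.1658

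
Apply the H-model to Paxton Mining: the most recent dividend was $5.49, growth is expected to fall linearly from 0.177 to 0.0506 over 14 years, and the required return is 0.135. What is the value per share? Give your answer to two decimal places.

$125.89

H-model: P₀ = D₀[(1+g_L) + H(g_S−g_L)]/(r−g_L), with H = 14/2 = 7.
P₀ = 5.49 × [(1+0.0506) + 7×(0.177−0.0506)] / (0.135−0.0506)
   = 5.49 × 1.9354 / 0.0844 = 125.8927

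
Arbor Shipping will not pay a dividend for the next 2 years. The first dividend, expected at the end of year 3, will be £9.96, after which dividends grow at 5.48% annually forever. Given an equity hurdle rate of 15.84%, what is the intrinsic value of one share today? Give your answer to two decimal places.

£71.64

Deferred-dividend DDM. At t=2 the remaining stream is a growing perpetuity with first payment D_3 = 9.96.
V_2 = D_3/(r−g) = 9.96/(0.1584−0.0548) = 96.1390
P₀ = V_2/(1+r)^2 = 96.1390/(1+0.1584)^2 = 71.6444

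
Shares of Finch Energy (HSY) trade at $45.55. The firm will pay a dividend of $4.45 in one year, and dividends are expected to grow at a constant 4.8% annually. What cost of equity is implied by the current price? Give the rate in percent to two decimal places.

Rearranging the constant-growth DDM: r = D₁/P₀ + g.
r = 4.4500 / 45.55 + 0.048 = 0.09769 + 0.048 = 0.14569

14.57%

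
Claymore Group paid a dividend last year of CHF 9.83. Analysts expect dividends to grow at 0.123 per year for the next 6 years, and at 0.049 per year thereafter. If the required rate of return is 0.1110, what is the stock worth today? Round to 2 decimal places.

Two-stage DDM. Project D₁…D_6 at 0.123, terminal growth 0.049, discount at r = 0.111.
D_1 = 11.0391
D_2 = 12.3969
D_3 = 13.9217
D_4 = 15.6341
D_5 = 17.5571
D_6 = 19.7166
Terminal value at t=6: TV = D_7/(r−g) = 20.6827/(0.111−0.049) = 333.5922
P₀ = 11.0391/(1+0.111)^1 + 12.3969/(1+0.111)^2 + 13.9217/(1+0.111)^3 + 15.6341/(1+0.111)^4 + 17.5571/(1+0.111)^5 + 19.7166/(1+0.111)^6 + 333.5922/(1+0.111)^6 = 238.6412

CHF 238.64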